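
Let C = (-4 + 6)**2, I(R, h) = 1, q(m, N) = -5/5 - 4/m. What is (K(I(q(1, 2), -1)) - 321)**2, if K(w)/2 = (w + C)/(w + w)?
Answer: 99856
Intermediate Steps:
q(m, N) = -1 - 4/m (q(m, N) = -5*1/5 - 4/m = -1 - 4/m)
C = 4 (C = 2**2 = 4)
K(w) = (4 + w)/w (K(w) = 2*((w + 4)/(w + w)) = 2*((4 + w)/((2*w))) = 2*((4 + w)*(1/(2*w))) = 2*((4 + w)/(2*w)) = (4 + w)/w)
(K(I(q(1, 2), -1)) - 321)**2 = ((4 + 1)/1 - 321)**2 = (1*5 - 321)**2 = (5 - 321)**2 = (-316)**2 = 99856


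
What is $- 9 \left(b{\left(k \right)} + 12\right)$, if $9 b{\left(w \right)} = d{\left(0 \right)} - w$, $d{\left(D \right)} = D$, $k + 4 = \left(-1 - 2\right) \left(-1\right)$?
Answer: $-109$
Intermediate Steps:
$k = -1$ ($k = -4 + \left(-1 - 2\right) \left(-1\right) = -4 - -3 = -4 + 3 = -1$)
$b{\left(w \right)} = - \frac{w}{9}$ ($b{\left(w \right)} = \frac{0 - w}{9} = \frac{\left(-1\right) w}{9} = - \frac{w}{9}$)
$- 9 \left(b{\left(k \right)} + 12\right) = - 9 \left(\left(- \frac{1}{9}\right) \left(-1\right) + 12\right) = - 9 \left(\frac{1}{9} + 12\right) = \left(-9\right) \frac{109}{9} = -109$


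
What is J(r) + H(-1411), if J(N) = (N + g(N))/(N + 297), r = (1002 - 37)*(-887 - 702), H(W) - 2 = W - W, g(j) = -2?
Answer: 199981/66656 ≈ 3.0002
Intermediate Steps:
H(W) = 2 (H(W) = 2 + (W - W) = 2 + 0 = 2)
r = -1533385 (r = 965*(-1589) = -1533385)
J(N) = (-2 + N)/(297 + N) (J(N) = (N - 2)/(N + 297) = (-2 + N)/(297 + N))
J(r) + H(-1411) = (-2 - 1533385)/(297 - 1533385) + 2 = -1533387/(-1533088) + 2 = -1/1533088*(-1533387) + 2 = 66669/66656 + 2 = 199981/66656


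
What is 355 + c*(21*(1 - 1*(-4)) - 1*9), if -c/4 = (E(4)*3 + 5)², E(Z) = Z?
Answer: -110621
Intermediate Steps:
c = -1156 (c = -4*(4*3 + 5)² = -4*(12 + 5)² = -4*17² = -4*289 = -1156)
355 + c*(21*(1 - 1*(-4)) - 1*9) = 355 - 1156*(21*(1 - 1*(-4)) - 1*9) = 355 - 1156*(21*(1 + 4) - 9) = 355 - 1156*(21*5 - 9) = 355 - 1156*(105 - 9) = 355 - 1156*96 = 355 - 110976 = -110621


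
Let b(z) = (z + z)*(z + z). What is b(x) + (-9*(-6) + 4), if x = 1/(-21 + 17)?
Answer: 233/4 ≈ 58.250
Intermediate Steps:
x = -1/4 (x = 1/(-4) = -1/4 ≈ -0.25000)
b(z) = 4*z**2 (b(z) = (2*z)*(2*z) = 4*z**2)
b(x) + (-9*(-6) + 4) = 4*(-1/4)**2 + (-9*(-6) + 4) = 4*(1/16) + (54 + 4) = 1/4 + 58 = 233/4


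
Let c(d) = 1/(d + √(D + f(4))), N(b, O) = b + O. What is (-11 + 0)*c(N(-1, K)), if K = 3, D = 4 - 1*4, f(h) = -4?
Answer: -11/4 + 11*I/4 ≈ -2.75 + 2.75*I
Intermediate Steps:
D = 0 (D = 4 - 4 = 0)
N(b, O) = O + b
c(d) = 1/(d + 2*I) (c(d) = 1/(d + √(0 - 4)) = 1/(d + √(-4)) = 1/(d + 2*I))
(-11 + 0)*c(N(-1, K)) = (-11 + 0)/((3 - 1) + 2*I) = -11*(2 - 2*I)/8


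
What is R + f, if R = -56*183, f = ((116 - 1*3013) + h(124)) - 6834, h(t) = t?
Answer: -19855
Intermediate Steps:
f = -9607 (f = ((116 - 1*3013) + 124) - 6834 = ((116 - 3013) + 124) - 6834 = (-2897 + 124) - 6834 = -2773 - 6834 = -9607)
R = -10248
R + f = -10248 - 9607 = -19855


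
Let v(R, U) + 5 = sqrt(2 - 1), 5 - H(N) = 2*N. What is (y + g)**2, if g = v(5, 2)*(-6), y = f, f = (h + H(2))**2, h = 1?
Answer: 784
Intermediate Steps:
H(N) = 5 - 2*N
v(R, U) = -4 (v(R, U) = -5 + sqrt(2 - 1) = -5 + sqrt(1) = -5 + 1 = -4)
f = 4 (f = (1 + (5 - 2*2))**2 = (1 + (5 - 4))**2 = (1 + 1)**2 = 2**2 = 4)
y = 4
g = 24 (g = -4*(-6) = 24)
(y + g)**2 = (4 + 24)**2 = 28**2 = 784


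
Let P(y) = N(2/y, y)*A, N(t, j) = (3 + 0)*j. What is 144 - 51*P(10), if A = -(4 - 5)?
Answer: -1386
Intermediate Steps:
A = 1 (A = -1*(-1) = 1)
N(t, j) = 3*j
P(y) = 3*y (P(y) = (3*y)*1 = 3*y)
144 - 51*P(10) = 144 - 153*10 = 144 - 51*30 = 144 - 1530 = -1386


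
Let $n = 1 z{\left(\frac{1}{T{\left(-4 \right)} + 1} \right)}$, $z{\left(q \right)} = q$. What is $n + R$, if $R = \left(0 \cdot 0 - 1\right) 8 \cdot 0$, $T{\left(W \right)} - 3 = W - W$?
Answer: $\frac{1}{4} \approx 0.25$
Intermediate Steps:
$T{\left(W \right)} = 3$ ($T{\left(W \right)} = 3 + \left(W - W\right) = 3 + 0 = 3$)
$R = 0$ ($R = \left(0 - 1\right) 8 \cdot 0 = \left(-1\right) 8 \cdot 0 = \left(-8\right) 0 = 0$)
$n = \frac{1}{4}$ ($n = 1 \frac{1}{3 + 1} = 1 \cdot \frac{1}{4} = \frac{1}{4} \approx 0.25$)
$n + R = \frac{1}{4} + 0 = \frac{1}{4}$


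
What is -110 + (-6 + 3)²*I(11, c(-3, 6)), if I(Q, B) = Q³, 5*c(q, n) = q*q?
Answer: 11869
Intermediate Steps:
c(q, n) = q²/5 (c(q, n) = (q*q)/5 = q²/5)
-110 + (-6 + 3)²*I(11, c(-3, 6)) = -110 + (-6 + 3)²*11³ = -110 + (-3)²*1331 = -110 + 9*1331 = -110 + 11979 = 11869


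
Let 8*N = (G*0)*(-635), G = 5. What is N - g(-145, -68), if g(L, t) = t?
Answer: 68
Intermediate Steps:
N = 0 (N = ((5*0)*(-635))/8 = (0*(-635))/8 = (⅛)*0 = 0)
N - g(-145, -68) = 0 - 1*(-68) = 0 + 68 = 68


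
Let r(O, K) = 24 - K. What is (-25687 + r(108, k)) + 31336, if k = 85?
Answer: 5588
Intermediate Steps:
(-25687 + r(108, k)) + 31336 = (-25687 + (24 - 1*85)) + 31336 = (-25687 + (24 - 85)) + 31336 = (-25687 - 61) + 31336 = -25748 + 31336 = 5588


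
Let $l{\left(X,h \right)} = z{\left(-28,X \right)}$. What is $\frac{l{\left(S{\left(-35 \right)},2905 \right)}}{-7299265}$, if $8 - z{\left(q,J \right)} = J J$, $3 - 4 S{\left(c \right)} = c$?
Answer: $\frac{329}{29197060} \approx 1.1268 \cdot 10^{-5}$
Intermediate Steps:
$S{\left(c \right)} = \frac{3}{4} - \frac{c}{4}$
$z{\left(q,J \right)} = 8 - J^{2}$ ($z{\left(q,J \right)} = 8 - J J = 8 - J^{2}$)
$l{\left(X,h \right)} = 8 - X^{2}$
$\frac{l{\left(S{\left(-35 \right)},2905 \right)}}{-7299265} = \frac{8 - \left(\frac{3}{4} - - \frac{35}{4}\right)^{2}}{-7299265} = \left(8 - \left(\frac{3}{4} + \frac{35}{4}\right)^{2}\right) \left(- \frac{1}{7299265}\right) = \left(8 - \left(\frac{19}{2}\right)^{2}\right) \left(- \frac{1}{7299265}\right) = \left(8 - \frac{361}{4}\right) \left(- \frac{1}{7299265}\right) = \left(- \frac{329}{4}\right) \left(- \frac{1}{7299265}\right) = \frac{329}{29197060}$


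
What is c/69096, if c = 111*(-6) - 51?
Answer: -239/23032 ≈ -0.010377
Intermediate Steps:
c = -717 (c = -666 - 51 = -717)
c/69096 = -717/69096 = -717*1/69096 = -239/23032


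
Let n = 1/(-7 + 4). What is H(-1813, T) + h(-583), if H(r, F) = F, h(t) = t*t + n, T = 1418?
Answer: 1023920/3 ≈ 3.4131e+5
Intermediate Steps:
n = -⅓ (n = 1/(-3) = -⅓ ≈ -0.33333)
h(t) = -⅓ + t² (h(t) = t*t - ⅓ = t² - ⅓ = -⅓ + t²)
H(-1813, T) + h(-583) = 1418 + (-⅓ + (-583)²) = 1418 + (-⅓ + 339889) = 1418 + 1019666/3 = 1023920/3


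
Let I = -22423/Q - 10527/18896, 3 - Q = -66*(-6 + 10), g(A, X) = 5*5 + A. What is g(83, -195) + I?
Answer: 118369339/5045232 ≈ 23.462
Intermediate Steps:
g(A, X) = 25 + A
Q = 267 (Q = 3 - (-66)*(-6 + 10) = 3 - (-66)*4 = 3 - 1*(-264) = 3 + 264 = 267)
I = -426515717/5045232 (I = -22423/267 - 10527/18896 = -426515717/5045232 ≈ -84.538)
g(83, -195) + I = (25 + 83) - 426515717/5045232 = 108 - 426515717/5045232 = 118369339/5045232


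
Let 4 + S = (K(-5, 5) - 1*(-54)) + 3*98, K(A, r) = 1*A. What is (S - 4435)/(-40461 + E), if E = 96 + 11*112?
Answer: 4096/39133 ≈ 0.10467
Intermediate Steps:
K(A, r) = A
E = 1328 (E = 96 + 1232 = 1328)
S = 339 (S = -4 + ((-5 - 1*(-54)) + 3*98) = -4 + ((-5 + 54) + 294) = -4 + (49 + 294) = -4 + 343 = 339)
(S - 4435)/(-40461 + E) = (339 - 4435)/(-40461 + 1328) = -4096/(-39133) = -4096*(-1/39133) = 4096/39133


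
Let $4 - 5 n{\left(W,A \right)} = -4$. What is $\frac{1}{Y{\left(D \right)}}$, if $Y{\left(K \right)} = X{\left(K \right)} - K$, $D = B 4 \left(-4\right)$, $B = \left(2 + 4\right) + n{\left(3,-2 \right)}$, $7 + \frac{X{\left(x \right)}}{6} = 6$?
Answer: $\frac{5}{578} \approx 0.0086505$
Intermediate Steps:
$X{\left(x \right)} = -6$ ($X{\left(x \right)} = -42 + 6 \cdot 6 = -42 + 36 = -6$)
$n{\left(W,A \right)} = \frac{8}{5}$ ($n{\left(W,A \right)} = \frac{4}{5} - - \frac{4}{5} = \frac{4}{5} + \frac{4}{5} = \frac{8}{5}$)
$B = \frac{38}{5}$ ($B = \left(2 + 4\right) + \frac{8}{5} = 6 + \frac{8}{5} = \frac{38}{5} \approx 7.6$)
$D = - \frac{608}{5}$ ($D = \frac{38 \cdot 4 \left(-4\right)}{5} = \frac{38}{5} \left(-16\right) = - \frac{608}{5} \approx -121.6$)
$Y{\left(K \right)} = -6 - K$
$\frac{1}{Y{\left(D \right)}} = \frac{1}{-6 - - \frac{608}{5}} = \frac{1}{-6 + \frac{608}{5}} = \frac{1}{\frac{578}{5}} = \frac{5}{578}$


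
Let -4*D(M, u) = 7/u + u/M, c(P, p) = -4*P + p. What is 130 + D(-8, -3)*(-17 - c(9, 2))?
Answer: 13279/96 ≈ 138.32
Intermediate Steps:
c(P, p) = p - 4*P
D(M, u) = -7/(4*u) - u/(4*M) (D(M, u) = -(7/u + u/M)/4 = -7/(4*u) - u/(4*M))
130 + D(-8, -3)*(-17 - c(9, 2)) = 130 + (-7/4/(-3) - 1/4*(-3)/(-8))*(-17 - (2 - 4*9)) = 130 + (-7/4*(-1/3) - 1/4*(-3)*(-1/8))*(-17 - (2 - 36)) = 130 + (7/12 - 3/32)*(-17 - 1*(-34)) = 130 + 47*(-17 + 34)/96 = 130 + (47/96)*17 = 130 + 799/96 = 13279/96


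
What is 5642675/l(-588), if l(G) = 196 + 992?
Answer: 5642675/1188 ≈ 4749.7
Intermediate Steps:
l(G) = 1188
5642675/l(-588) = 5642675/1188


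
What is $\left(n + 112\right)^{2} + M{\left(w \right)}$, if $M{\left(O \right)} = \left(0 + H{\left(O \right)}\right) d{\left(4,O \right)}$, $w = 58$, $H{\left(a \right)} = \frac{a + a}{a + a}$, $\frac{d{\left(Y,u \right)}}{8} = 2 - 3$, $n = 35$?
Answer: $21601$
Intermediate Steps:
$d{\left(Y,u \right)} = -8$ ($d{\left(Y,u \right)} = 8 \left(2 - 3\right) = 8 \left(-1\right) = -8$)
$H{\left(a \right)} = 1$ ($H{\left(a \right)} = \frac{2 a}{2 a} = 2 a \frac{1}{2 a} = 1$)
$M{\left(O \right)} = -8$ ($M{\left(O \right)} = \left(0 + 1\right) \left(-8\right) = 1 \left(-8\right) = -8$)
$\left(n + 112\right)^{2} + M{\left(w \right)} = \left(35 + 112\right)^{2} - 8 = 147^{2} - 8 = 21609 - 8 = 21601$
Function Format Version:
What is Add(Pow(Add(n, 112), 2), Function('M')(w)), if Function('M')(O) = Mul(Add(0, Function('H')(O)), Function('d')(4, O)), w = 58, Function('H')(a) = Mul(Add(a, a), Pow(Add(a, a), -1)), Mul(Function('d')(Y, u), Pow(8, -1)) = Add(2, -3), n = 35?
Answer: 21601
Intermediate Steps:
Function('d')(Y, u) = -8 (Function('d')(Y, u) = Mul(8, Add(2, -3)) = Mul(8, -1) = -8)
Function('H')(a) = 1 (Function('H')(a) = Mul(Mul(2, a), Pow(Mul(2, a), -1)) = Mul(Mul(2, a), Mul(Rational(1, 2), Pow(a, -1))) = 1)
Function('M')(O) = -8 (Function('M')(O) = Mul(Add(0, 1), -8) = Mul(1, -8) = -8)
Add(Pow(Add(n, 112), 2), Function('M')(w)) = Add(Pow(Add(35, 112), 2), -8) = Add(Pow(147, 2), -8) = Add(21609, -8) = 21601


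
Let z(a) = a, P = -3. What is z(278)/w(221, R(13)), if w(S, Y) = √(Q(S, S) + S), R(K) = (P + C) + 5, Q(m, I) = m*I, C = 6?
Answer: 139*√49062/24531 ≈ 1.2551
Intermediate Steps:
Q(m, I) = I*m
R(K) = 8 (R(K) = (-3 + 6) + 5 = 3 + 5 = 8)
w(S, Y) = √(S + S²) (w(S, Y) = √(S*S + S) = √(S² + S) = √(S + S²))
z(278)/w(221, R(13)) = 278/(√(221*(1 + 221))) = 278/(√(221*222)) = 278/(√49062) = 278*(√49062/49062) = 139*√49062/24531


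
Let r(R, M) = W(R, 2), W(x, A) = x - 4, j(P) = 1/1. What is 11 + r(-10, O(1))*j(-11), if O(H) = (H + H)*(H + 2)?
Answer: -3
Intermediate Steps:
O(H) = 2*H*(2 + H) (O(H) = (2*H)*(2 + H) = 2*H*(2 + H))
j(P) = 1
W(x, A) = -4 + x
r(R, M) = -4 + R
11 + r(-10, O(1))*j(-11) = 11 + (-4 - 10)*1 = 11 - 14*1 = 11 - 14 = -3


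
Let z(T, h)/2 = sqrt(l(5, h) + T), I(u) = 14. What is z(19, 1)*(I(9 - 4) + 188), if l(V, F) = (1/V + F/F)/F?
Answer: 404*sqrt(505)/5 ≈ 1815.8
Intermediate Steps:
l(V, F) = (1 + 1/V)/F (l(V, F) = (1/V + 1)/F = (1 + 1/V)/F)
z(T, h) = 2*sqrt(T + 6/(5*h)) (z(T, h) = 2*sqrt((1 + 5)/(h*5) + T) = 2*sqrt((1/5)*6/h + T) = 2*sqrt(6/(5*h) + T) = 2*sqrt(T + 6/(5*h)))
z(19, 1)*(I(9 - 4) + 188) = (2*sqrt(25*19 + 30/1)/5)*(14 + 188) = (2*sqrt(475 + 30*1)/5)*202 = (2*sqrt(475 + 30)/5)*202 = (2*sqrt(505)/5)*202 = 404*sqrt(505)/5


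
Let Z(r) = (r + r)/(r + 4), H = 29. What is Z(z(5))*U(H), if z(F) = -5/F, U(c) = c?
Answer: -58/3 ≈ -19.333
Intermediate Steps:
Z(r) = 2*r/(4 + r) (Z(r) = (2*r)/(4 + r) = 2*r/(4 + r))
Z(z(5))*U(H) = (2*(-5/5)/(4 - 5/5))*29 = (2*(-5*1/5)/(4 - 5*1/5))*29 = (2*(-1)/(4 - 1))*29 = (2*(-1)/3)*29 = (2*(-1)*(1/3))*29 = -2/3*29 = -58/3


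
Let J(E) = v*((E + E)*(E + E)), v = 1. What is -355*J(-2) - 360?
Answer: -6040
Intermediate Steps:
J(E) = 4*E² (J(E) = 1*((E + E)*(E + E)) = 1*((2*E)*(2*E)) = 1*(4*E²) = 4*E²)
-355*J(-2) - 360 = -1420*(-2)² - 360 = -1420*4 - 360 = -355*16 - 360 = -5680 - 360 = -6040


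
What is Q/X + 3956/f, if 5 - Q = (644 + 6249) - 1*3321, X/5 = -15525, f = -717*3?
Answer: -3696443/2061375 ≈ -1.7932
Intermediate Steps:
f = -2151
X = -77625 (X = 5*(-15525) = -77625)
Q = -3567 (Q = 5 - ((644 + 6249) - 1*3321) = 5 - (6893 - 3321) = 5 - 1*3572 = 5 - 3572 = -3567)
Q/X + 3956/f = -3567/(-77625) + 3956/(-2151) = -3567*(-1/77625) + 3956*(-1/2151) = 1189/25875 - 3956/2151 = -3696443/2061375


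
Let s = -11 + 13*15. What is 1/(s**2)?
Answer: 1/33856 ≈ 2.9537e-5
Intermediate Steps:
s = 184 (s = -11 + 195 = 184)
1/(s**2) = 1/(184**2) = 1/33856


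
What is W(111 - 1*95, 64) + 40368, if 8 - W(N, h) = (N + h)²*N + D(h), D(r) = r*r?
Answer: -66120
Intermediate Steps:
D(r) = r²
W(N, h) = 8 - h² - N*(N + h)² (W(N, h) = 8 - ((N + h)²*N + h²) = 8 - (N*(N + h)² + h²) = 8 - (h² + N*(N + h)²) = 8 + (-h² - N*(N + h)²) = 8 - h² - N*(N + h)²)
W(111 - 1*95, 64) + 40368 = (8 - 1*64² - (111 - 1*95)*((111 - 1*95) + 64)²) + 40368 = (8 - 1*4096 - (111 - 95)*((111 - 95) + 64)²) + 40368 = (8 - 4096 - 1*16*(16 + 64)²) + 40368 = (8 - 4096 - 1*16*80²) + 40368 = (8 - 4096 - 1*16*6400) + 40368 = (8 - 4096 - 102400) + 40368 = -106488 + 40368 = -66120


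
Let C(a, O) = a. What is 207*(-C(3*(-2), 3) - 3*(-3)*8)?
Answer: 16146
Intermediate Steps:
207*(-C(3*(-2), 3) - 3*(-3)*8) = 207*(-3*(-2) - 3*(-3)*8) = 207*(-1*(-6) + 9*8) = 207*(6 + 72) = 207*78 = 16146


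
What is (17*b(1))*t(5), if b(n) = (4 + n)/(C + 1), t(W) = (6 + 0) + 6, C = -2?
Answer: -1020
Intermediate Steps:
t(W) = 12 (t(W) = 6 + 6 = 12)
b(n) = -4 - n (b(n) = (4 + n)/(-2 + 1) = (4 + n)/(-1) = (4 + n)*(-1) = -4 - n)
(17*b(1))*t(5) = (17*(-4 - 1*1))*12 = (17*(-4 - 1))*12 = (17*(-5))*12 = -85*12 = -1020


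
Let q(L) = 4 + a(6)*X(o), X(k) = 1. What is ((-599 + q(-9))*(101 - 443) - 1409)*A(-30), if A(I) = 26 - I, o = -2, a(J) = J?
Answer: 11201624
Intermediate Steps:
q(L) = 10 (q(L) = 4 + 6*1 = 4 + 6 = 10)
((-599 + q(-9))*(101 - 443) - 1409)*A(-30) = ((-599 + 10)*(101 - 443) - 1409)*(26 - 1*(-30)) = (-589*(-342) - 1409)*(26 + 30) = (201438 - 1409)*56 = 200029*56 = 11201624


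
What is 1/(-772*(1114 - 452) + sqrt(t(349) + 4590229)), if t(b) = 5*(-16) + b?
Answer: -255532/130590910799 - 11*sqrt(37938)/261181821598 ≈ -1.9649e-6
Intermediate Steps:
t(b) = -80 + b
1/(-772*(1114 - 452) + sqrt(t(349) + 4590229)) = 1/(-772*(1114 - 452) + sqrt((-80 + 349) + 4590229)) = 1/(-772*662 + sqrt(269 + 4590229)) = 1/(-511064 + sqrt(4590498)) = 1/(-511064 + 11*sqrt(37938))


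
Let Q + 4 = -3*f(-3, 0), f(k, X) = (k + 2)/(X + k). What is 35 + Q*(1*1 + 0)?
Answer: 30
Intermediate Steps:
f(k, X) = (2 + k)/(X + k)
Q = -5 (Q = -4 - 3*(2 - 3)/(0 - 3) = -4 - 3*(-1)/(-3) = -4 - (-1)*(-1) = -4 - 3*1/3 = -4 - 1 = -5)
35 + Q*(1*1 + 0) = 35 - 5*(1*1 + 0) = 35 - 5*(1 + 0) = 35 - 5*1 = 35 - 5 = 30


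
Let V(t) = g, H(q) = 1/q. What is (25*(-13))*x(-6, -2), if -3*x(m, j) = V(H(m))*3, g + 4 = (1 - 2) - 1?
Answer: -1950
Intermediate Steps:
g = -6 (g = -4 + ((1 - 2) - 1) = -4 + (-1 - 1) = -4 - 2 = -6)
V(t) = -6
x(m, j) = 6 (x(m, j) = -(-2)*3 = -⅓*(-18) = 6)
(25*(-13))*x(-6, -2) = (25*(-13))*6 = -325*6 = -1950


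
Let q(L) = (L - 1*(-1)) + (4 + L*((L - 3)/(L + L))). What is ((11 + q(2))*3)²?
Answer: 11025/4 ≈ 2756.3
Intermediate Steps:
q(L) = 7/2 + 3*L/2 (q(L) = (L + 1) + (4 + L*((-3 + L)/((2*L)))) = (1 + L) + (4 + L*((-3 + L)*(1/(2*L)))) = (1 + L) + (4 + L*((-3 + L)/(2*L))) = (1 + L) + (4 + (-3/2 + L/2)) = (1 + L) + (5/2 + L/2) = 7/2 + 3*L/2)
((11 + q(2))*3)² = ((11 + (7/2 + (3/2)*2))*3)² = ((11 + (7/2 + 3))*3)² = ((11 + 13/2)*3)² = ((35/2)*3)² = (105/2)² = 11025/4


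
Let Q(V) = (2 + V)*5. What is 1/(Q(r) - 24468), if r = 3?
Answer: -1/24443 ≈ -4.0911e-5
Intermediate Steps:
Q(V) = 10 + 5*V
1/(Q(r) - 24468) = 1/((10 + 5*3) - 24468) = 1/((10 + 15) - 24468) = 1/(25 - 24468) = 1/(-24443) = -1/24443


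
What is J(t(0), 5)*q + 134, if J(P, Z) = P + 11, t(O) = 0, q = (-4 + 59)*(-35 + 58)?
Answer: 14049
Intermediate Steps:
q = 1265 (q = 55*23 = 1265)
J(P, Z) = 11 + P
J(t(0), 5)*q + 134 = (11 + 0)*1265 + 134 = 11*1265 + 134 = 13915 + 134 = 14049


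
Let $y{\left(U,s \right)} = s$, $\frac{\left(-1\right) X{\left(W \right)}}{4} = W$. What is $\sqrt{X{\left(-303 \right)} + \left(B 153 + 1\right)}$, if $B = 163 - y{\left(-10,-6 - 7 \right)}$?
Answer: $\sqrt{28141} \approx 167.75$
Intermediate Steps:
$X{\left(W \right)} = - 4 W$
$B = 176$ ($B = 163 - \left(-6 - 7\right) = 163 - -13 = 163 + 13 = 176$)
$\sqrt{X{\left(-303 \right)} + \left(B 153 + 1\right)} = \sqrt{\left(-4\right) \left(-303\right) + \left(176 \cdot 153 + 1\right)} = \sqrt{1212 + \left(26928 + 1\right)} = \sqrt{1212 + 26929} = \sqrt{28141}$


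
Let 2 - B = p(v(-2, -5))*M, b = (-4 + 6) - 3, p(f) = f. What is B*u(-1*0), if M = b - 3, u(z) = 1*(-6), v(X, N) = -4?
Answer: 84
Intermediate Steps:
b = -1 (b = 2 - 3 = -1)
u(z) = -6
M = -4 (M = -1 - 3 = -4)
B = -14 (B = 2 - (-4)*(-4) = 2 - 1*16 = 2 - 16 = -14)
B*u(-1*0) = -14*(-6) = 84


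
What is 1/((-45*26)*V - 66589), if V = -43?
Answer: -1/16279 ≈ -6.1429e-5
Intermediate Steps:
1/((-45*26)*V - 66589) = 1/(-45*26*(-43) - 66589) = 1/(-1170*(-43) - 66589) = 1/(50310 - 66589) = 1/(-16279) = -1/16279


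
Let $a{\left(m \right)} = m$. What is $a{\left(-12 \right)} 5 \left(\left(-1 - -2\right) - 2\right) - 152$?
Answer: $-92$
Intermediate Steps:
$a{\left(-12 \right)} 5 \left(\left(-1 - -2\right) - 2\right) - 152 = - 12 \cdot 5 \left(\left(-1 - -2\right) - 2\right) - 152 = - 12 \cdot 5 \left(\left(-1 + 2\right) - 2\right) - 152 = - 12 \cdot 5 \left(1 - 2\right) - 152 = - 12 \cdot 5 \left(-1\right) - 152 = \left(-12\right) \left(-5\right) - 152 = 60 - 152 = -92$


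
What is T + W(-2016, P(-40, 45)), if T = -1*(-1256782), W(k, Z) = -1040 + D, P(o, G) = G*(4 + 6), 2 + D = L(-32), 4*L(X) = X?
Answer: 1255732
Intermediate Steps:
L(X) = X/4
D = -10 (D = -2 + (1/4)*(-32) = -2 - 8 = -10)
P(o, G) = 10*G (P(o, G) = G*10 = 10*G)
W(k, Z) = -1050 (W(k, Z) = -1040 - 10 = -1050)
T = 1256782
T + W(-2016, P(-40, 45)) = 1256782 - 1050 = 1255732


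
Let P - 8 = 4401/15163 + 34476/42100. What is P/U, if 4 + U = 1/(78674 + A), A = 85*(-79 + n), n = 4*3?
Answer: -106092128170538/46586882701125 ≈ -2.2773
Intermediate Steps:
n = 12
A = -5695 (A = 85*(-79 + 12) = 85*(-67) = -5695)
U = -291915/72979 (U = -4 + 1/(78674 - 5695) = -4 + 1/72979 = -291915/72979 ≈ -4.0000)
P = 1453735022/159590575 (P = 8 + (4401/15163 + 34476/42100) = 8 + (4401*(1/15163) + 34476*(1/42100)) = 8 + (4401/15163 + 8619/10525) = 8 + 177010422/159590575 = 1453735022/159590575 ≈ 9.1091)
P/U = 1453735022/(159590575*(-291915/72979)) = (1453735022/159590575)*(-72979/291915) = -106092128170538/46586882701125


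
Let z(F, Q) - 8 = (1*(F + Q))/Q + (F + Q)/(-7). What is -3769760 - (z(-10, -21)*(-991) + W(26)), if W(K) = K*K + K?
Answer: -78890330/21 ≈ -3.7567e+6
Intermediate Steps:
W(K) = K + K**2 (W(K) = K**2 + K = K + K**2)
z(F, Q) = 8 - F/7 - Q/7 + (F + Q)/Q (z(F, Q) = 8 + ((1*(F + Q))/Q + (F + Q)/(-7)) = 8 + ((F + Q)/Q + (F + Q)*(-1/7)) = 8 + ((F + Q)/Q + (-F/7 - Q/7)) = 8 + (-F/7 - Q/7 + (F + Q)/Q) = 8 - F/7 - Q/7 + (F + Q)/Q)
-3769760 - (z(-10, -21)*(-991) + W(26)) = -3769760 - (((-10 - 1/7*(-21)*(-63 - 10 - 21))/(-21))*(-991) + 26*(1 + 26)) = -3769760 - (-(-10 - 1/7*(-21)*(-94))/21*(-991) + 26*27) = -3769760 - (-(-10 - 282)/21*(-991) + 702) = -3769760 - (-1/21*(-292)*(-991) + 702) = -3769760 - ((292/21)*(-991) + 702) = -3769760 - (-289372/21 + 702) = -3769760 - 1*(-274630/21) = -3769760 + 274630/21 = -78890330/21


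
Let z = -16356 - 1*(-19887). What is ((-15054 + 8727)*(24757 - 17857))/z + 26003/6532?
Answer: -95023711669/7688164 ≈ -12360.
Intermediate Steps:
z = 3531 (z = -16356 + 19887 = 3531)
((-15054 + 8727)*(24757 - 17857))/z + 26003/6532 = ((-15054 + 8727)*(24757 - 17857))/3531 + 26003/6532 = -6327*6900*(1/3531) + 26003*(1/6532) = -43656300*1/3531 + 26003/6532 = -14552100/1177 + 26003/6532 = -95023711669/7688164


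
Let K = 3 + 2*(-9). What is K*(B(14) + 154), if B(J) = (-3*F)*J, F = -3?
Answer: -4200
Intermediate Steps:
B(J) = 9*J (B(J) = (-3*(-3))*J = 9*J)
K = -15 (K = 3 - 18 = -15)
K*(B(14) + 154) = -15*(9*14 + 154) = -15*(126 + 154) = -15*280 = -4200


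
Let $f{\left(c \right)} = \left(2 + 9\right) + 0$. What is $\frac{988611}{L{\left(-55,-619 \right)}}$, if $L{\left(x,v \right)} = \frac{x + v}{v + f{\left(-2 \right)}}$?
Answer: $\frac{300537744}{337} \approx 8.918 \cdot 10^{5}$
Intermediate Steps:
$f{\left(c \right)} = 11$ ($f{\left(c \right)} = 11 + 0 = 11$)
$L{\left(x,v \right)} = \frac{v + x}{11 + v}$ ($L{\left(x,v \right)} = \frac{x + v}{v + 11} = \frac{v + x}{11 + v}$)
$\frac{988611}{L{\left(-55,-619 \right)}} = \frac{988611}{\frac{1}{11 - 619} \left(-619 - 55\right)} = \frac{988611}{\frac{1}{-608} \left(-674\right)} = \frac{988611}{\left(- \frac{1}{608}\right) \left(-674\right)} = \frac{988611}{\frac{337}{304}} = 988611 \cdot \frac{304}{337} = \frac{300537744}{337}$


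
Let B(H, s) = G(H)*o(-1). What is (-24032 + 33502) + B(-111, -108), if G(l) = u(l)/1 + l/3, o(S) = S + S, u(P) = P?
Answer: 9766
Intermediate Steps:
o(S) = 2*S
G(l) = 4*l/3 (G(l) = l/1 + l/3 = l*1 + l*(⅓) = l + l/3 = 4*l/3)
B(H, s) = -8*H/3 (B(H, s) = (4*H/3)*(2*(-1)) = (4*H/3)*(-2) = -8*H/3)
(-24032 + 33502) + B(-111, -108) = (-24032 + 33502) - 8/3*(-111) = 9470 + 296 = 9766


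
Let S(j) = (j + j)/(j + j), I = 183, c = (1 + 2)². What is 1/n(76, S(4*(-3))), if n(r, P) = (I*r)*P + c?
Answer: 1/13917 ≈ 7.1855e-5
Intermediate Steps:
c = 9 (c = 3² = 9)
S(j) = 1 (S(j) = (2*j)/((2*j)) = (2*j)*(1/(2*j)) = 1)
n(r, P) = 9 + 183*P*r (n(r, P) = (183*r)*P + 9 = 183*P*r + 9 = 9 + 183*P*r)
1/n(76, S(4*(-3))) = 1/(9 + 183*1*76) = 1/(9 + 13908) = 1/13917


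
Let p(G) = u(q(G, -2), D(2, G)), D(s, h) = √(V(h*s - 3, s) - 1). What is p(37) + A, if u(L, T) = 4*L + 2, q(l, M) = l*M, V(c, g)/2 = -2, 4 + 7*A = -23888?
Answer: -25950/7 ≈ -3707.1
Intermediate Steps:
A = -23892/7 (A = -4/7 + (⅐)*(-23888) = -4/7 - 23888/7 = -23892/7 ≈ -3413.1)
V(c, g) = -4 (V(c, g) = 2*(-2) = -4)
D(s, h) = I*√5 (D(s, h) = √(-4 - 1) = √(-5) = I*√5)
q(l, M) = M*l
u(L, T) = 2 + 4*L
p(G) = 2 - 8*G (p(G) = 2 + 4*(-2*G) = 2 - 8*G)
p(37) + A = (2 - 8*37) - 23892/7 = (2 - 296) - 23892/7 = -294 - 23892/7 = -25950/7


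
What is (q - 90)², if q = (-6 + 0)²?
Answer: 2916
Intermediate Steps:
q = 36 (q = (-6)² = 36)
(q - 90)² = (36 - 90)² = (-54)² = 2916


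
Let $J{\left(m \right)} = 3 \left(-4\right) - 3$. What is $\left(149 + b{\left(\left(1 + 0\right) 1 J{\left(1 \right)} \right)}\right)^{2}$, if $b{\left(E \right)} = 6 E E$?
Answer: $2247001$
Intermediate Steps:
$J{\left(m \right)} = -15$ ($J{\left(m \right)} = -12 - 3 = -15$)
$b{\left(E \right)} = 6 E^{2}$
$\left(149 + b{\left(\left(1 + 0\right) 1 J{\left(1 \right)} \right)}\right)^{2} = \left(149 + 6 \left(\left(1 + 0\right) 1 \left(-15\right)\right)^{2}\right)^{2} = \left(149 + 6 \left(1 \cdot 1 \left(-15\right)\right)^{2}\right)^{2} = \left(149 + 6 \left(1 \left(-15\right)\right)^{2}\right)^{2} = \left(149 + 6 \left(-15\right)^{2}\right)^{2} = \left(149 + 6 \cdot 225\right)^{2} = \left(149 + 1350\right)^{2} = 1499^{2} = 2247001$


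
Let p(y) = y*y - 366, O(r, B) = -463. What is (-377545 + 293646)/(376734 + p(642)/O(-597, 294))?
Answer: -38845237/174016044 ≈ -0.22323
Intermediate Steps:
p(y) = -366 + y² (p(y) = y² - 366 = -366 + y²)
(-377545 + 293646)/(376734 + p(642)/O(-597, 294)) = (-377545 + 293646)/(376734 + (-366 + 642²)/(-463)) = -83899/(376734 + (-366 + 412164)*(-1/463)) = -83899/(376734 + 411798*(-1/463)) = -83899/(376734 - 411798/463) = -83899/174016044/463 = -83899*463/174016044 = -38845237/174016044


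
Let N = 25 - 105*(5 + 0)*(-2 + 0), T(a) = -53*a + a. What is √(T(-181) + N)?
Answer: √10487 ≈ 102.41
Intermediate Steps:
T(a) = -52*a
N = 1075 (N = 25 - 525*(-2) = 25 - 105*(-10) = 25 + 1050 = 1075)
√(T(-181) + N) = √(-52*(-181) + 1075) = √(9412 + 1075) = √10487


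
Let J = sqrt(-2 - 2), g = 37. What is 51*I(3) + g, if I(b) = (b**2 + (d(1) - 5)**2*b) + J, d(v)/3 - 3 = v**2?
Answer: 7993 + 102*I ≈ 7993.0 + 102.0*I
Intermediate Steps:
d(v) = 9 + 3*v**2
J = 2*I (J = sqrt(-4) = 2*I ≈ 2.0*I)
I(b) = b**2 + 2*I + 49*b (I(b) = (b**2 + ((9 + 3*1**2) - 5)**2*b) + 2*I = (b**2 + ((9 + 3*1) - 5)**2*b) + 2*I = (b**2 + ((9 + 3) - 5)**2*b) + 2*I = (b**2 + (12 - 5)**2*b) + 2*I = (b**2 + 7**2*b) + 2*I = (b**2 + 49*b) + 2*I = b**2 + 2*I + 49*b)
51*I(3) + g = 51*(3**2 + 2*I + 49*3) + 37 = 51*(9 + 2*I + 147) + 37 = 51*(156 + 2*I) + 37 = (7956 + 102*I) + 37 = 7993 + 102*I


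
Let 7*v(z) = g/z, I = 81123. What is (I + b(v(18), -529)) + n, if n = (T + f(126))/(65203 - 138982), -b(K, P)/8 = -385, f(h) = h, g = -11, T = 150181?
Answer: 6212262830/73779 ≈ 84201.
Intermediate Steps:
v(z) = -11/(7*z) (v(z) = (-11/z)/7 = -11/(7*z))
b(K, P) = 3080 (b(K, P) = -8*(-385) = 3080)
n = -150307/73779 (n = (150181 + 126)/(65203 - 138982) = 150307/(-73779) = 150307*(-1/73779) = -150307/73779 ≈ -2.0373)
(I + b(v(18), -529)) + n = (81123 + 3080) - 150307/73779 = 84203 - 150307/73779 = 6212262830/73779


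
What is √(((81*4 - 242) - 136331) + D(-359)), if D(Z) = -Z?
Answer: I*√135890 ≈ 368.63*I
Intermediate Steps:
√(((81*4 - 242) - 136331) + D(-359)) = √(((81*4 - 242) - 136331) - 1*(-359)) = √(((324 - 242) - 136331) + 359) = √((82 - 136331) + 359) = √(-136249 + 359) = √(-135890) = I*√135890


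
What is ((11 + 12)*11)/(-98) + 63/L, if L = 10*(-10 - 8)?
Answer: -2873/980 ≈ -2.9316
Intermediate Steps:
L = -180 (L = 10*(-18) = -180)
((11 + 12)*11)/(-98) + 63/L = ((11 + 12)*11)/(-98) + 63/(-180) = (23*11)*(-1/98) + 63*(-1/180) = 253*(-1/98) - 7/20 = -253/98 - 7/20 = -2873/980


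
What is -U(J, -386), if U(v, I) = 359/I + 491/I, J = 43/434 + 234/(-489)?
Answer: 425/193 ≈ 2.2021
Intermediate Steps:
J = -26843/70742 (J = 43*(1/434) + 234*(-1/489) = 43/434 - 78/163 = -26843/70742 ≈ -0.37945)
U(v, I) = 850/I
-U(J, -386) = -850/(-386) = -850*(-1)/386 = -1*(-425/193) = 425/193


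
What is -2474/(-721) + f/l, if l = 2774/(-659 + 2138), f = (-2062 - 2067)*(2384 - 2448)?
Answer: 140899313390/1000027 ≈ 1.4090e+5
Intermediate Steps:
f = 264256 (f = -4129*(-64) = 264256)
l = 2774/1479 ≈ 1.8756
-2474/(-721) + f/l = -2474/(-721) + 264256/(2774/1479) = -2474*(-1/721) + 264256*(1479/2774) = 2474/721 + 195417312/1387 = 140899313390/1000027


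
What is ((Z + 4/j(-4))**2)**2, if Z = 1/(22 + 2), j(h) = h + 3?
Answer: 81450625/331776 ≈ 245.50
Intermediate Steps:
j(h) = 3 + h
Z = 1/24 ≈ 0.041667
((Z + 4/j(-4))**2)**2 = ((1/24 + 4/(3 - 4))**2)**2 = ((1/24 + 4/(-1))**2)**2 = ((1/24 + 4*(-1))**2)**2 = ((1/24 - 4)**2)**2 = ((-95/24)**2)**2 = (9025/576)**2 = 81450625/331776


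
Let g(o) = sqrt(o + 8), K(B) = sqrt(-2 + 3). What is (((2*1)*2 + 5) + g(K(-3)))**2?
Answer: 144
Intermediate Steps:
K(B) = 1 (K(B) = sqrt(1) = 1)
g(o) = sqrt(8 + o)
(((2*1)*2 + 5) + g(K(-3)))**2 = (((2*1)*2 + 5) + sqrt(8 + 1))**2 = ((2*2 + 5) + sqrt(9))**2 = ((4 + 5) + 3)**2 = (9 + 3)**2 = 12**2 = 144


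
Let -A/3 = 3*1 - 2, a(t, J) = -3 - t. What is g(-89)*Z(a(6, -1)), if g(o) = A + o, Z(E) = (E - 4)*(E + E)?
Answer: -21528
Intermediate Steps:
A = -3 (A = -3*(3*1 - 2) = -3*(3 - 2) = -3*1 = -3)
Z(E) = 2*E*(-4 + E) (Z(E) = (-4 + E)*(2*E) = 2*E*(-4 + E))
g(o) = -3 + o
g(-89)*Z(a(6, -1)) = (-3 - 89)*(2*(-3 - 1*6)*(-4 + (-3 - 1*6))) = -184*(-3 - 6)*(-4 + (-3 - 6)) = -184*(-9)*(-4 - 9) = -184*(-9)*(-13) = -92*234 = -21528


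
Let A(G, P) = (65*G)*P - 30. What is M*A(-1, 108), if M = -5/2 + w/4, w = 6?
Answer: 7050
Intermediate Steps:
M = -1 (M = -5/2 + 6/4 = -5*½ + 6*(¼) = -5/2 + 3/2 = -1)
A(G, P) = -30 + 65*G*P (A(G, P) = 65*G*P - 30 = -30 + 65*G*P)
M*A(-1, 108) = -(-30 + 65*(-1)*108) = -(-30 - 7020) = -1*(-7050) = 7050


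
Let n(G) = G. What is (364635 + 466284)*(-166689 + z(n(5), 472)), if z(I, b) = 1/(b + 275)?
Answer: -34487758963586/249 ≈ -1.3851e+11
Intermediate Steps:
z(I, b) = 1/(275 + b)
(364635 + 466284)*(-166689 + z(n(5), 472)) = (364635 + 466284)*(-166689 + 1/(275 + 472)) = 830919*(-166689 + 1/747) = 830919*(-124516682/747) = -34487758963586/249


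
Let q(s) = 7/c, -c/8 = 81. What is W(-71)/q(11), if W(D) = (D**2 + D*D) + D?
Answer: -6487128/7 ≈ -9.2673e+5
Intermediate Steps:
c = -648 (c = -8*81 = -648)
q(s) = -7/648 (q(s) = 7/(-648) = 7*(-1/648) = -7/648)
W(D) = D + 2*D**2 (W(D) = (D**2 + D**2) + D = 2*D**2 + D = D + 2*D**2)
W(-71)/q(11) = (-71*(1 + 2*(-71)))/(-7/648) = -71*(1 - 142)*(-648/7) = -71*(-141)*(-648/7) = 10011*(-648/7) = -6487128/7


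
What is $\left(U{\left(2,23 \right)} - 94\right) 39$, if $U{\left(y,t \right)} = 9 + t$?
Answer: $-2418$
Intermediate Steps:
$\left(U{\left(2,23 \right)} - 94\right) 39 = \left(\left(9 + 23\right) - 94\right) 39 = \left(32 - 94\right) 39 = \left(-62\right) 39 = -2418$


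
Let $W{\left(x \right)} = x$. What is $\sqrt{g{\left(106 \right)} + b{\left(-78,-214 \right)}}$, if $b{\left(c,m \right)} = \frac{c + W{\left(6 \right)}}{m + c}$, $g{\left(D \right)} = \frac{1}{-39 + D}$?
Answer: $\frac{\sqrt{6255589}}{4891} \approx 0.51137$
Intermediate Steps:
$b{\left(c,m \right)} = \frac{6 + c}{c + m}$ ($b{\left(c,m \right)} = \frac{c + 6}{m + c} = \frac{6 + c}{c + m}$)
$\sqrt{g{\left(106 \right)} + b{\left(-78,-214 \right)}} = \sqrt{\frac{1}{-39 + 106} + \frac{6 - 78}{-78 - 214}} = \sqrt{\frac{1}{67} + \frac{1}{-292} \left(-72\right)} = \sqrt{\frac{1}{67} - - \frac{18}{73}} = \sqrt{\frac{1}{67} + \frac{18}{73}} = \sqrt{\frac{1279}{4891}} = \frac{\sqrt{6255589}}{4891}$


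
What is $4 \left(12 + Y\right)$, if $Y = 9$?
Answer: $84$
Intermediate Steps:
$4 \left(12 + Y\right) = 4 \left(12 + 9\right) = 4 \cdot 21 = 84$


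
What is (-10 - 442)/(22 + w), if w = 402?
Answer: -113/106 ≈ -1.0660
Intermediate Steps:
(-10 - 442)/(22 + w) = (-10 - 442)/(22 + 402) = -452/424 = -452*1/424 = -113/106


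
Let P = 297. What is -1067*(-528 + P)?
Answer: 246477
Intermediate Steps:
-1067*(-528 + P) = -1067*(-528 + 297) = -1067*(-231) = 246477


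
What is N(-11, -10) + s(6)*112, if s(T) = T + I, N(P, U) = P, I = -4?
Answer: 213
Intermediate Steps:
s(T) = -4 + T (s(T) = T - 4 = -4 + T)
N(-11, -10) + s(6)*112 = -11 + (-4 + 6)*112 = -11 + 2*112 = -11 + 224 = 213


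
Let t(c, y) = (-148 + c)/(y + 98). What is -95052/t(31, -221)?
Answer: -1299044/13 ≈ -99927.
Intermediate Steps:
t(c, y) = (-148 + c)/(98 + y)
-95052/t(31, -221) = -95052*(98 - 221)/(-148 + 31) = -95052/(-117/(-123)) = -95052/((-1/123*(-117))) = -95052/39/41 = -95052*41/39 = -1299044/13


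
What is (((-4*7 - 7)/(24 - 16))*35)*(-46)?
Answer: 28175/4 ≈ 7043.8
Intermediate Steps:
(((-4*7 - 7)/(24 - 16))*35)*(-46) = (((-28 - 7)/8)*35)*(-46) = (-35*1/8*35)*(-46) = -35/8*35*(-46) = -1225/8*(-46) = 28175/4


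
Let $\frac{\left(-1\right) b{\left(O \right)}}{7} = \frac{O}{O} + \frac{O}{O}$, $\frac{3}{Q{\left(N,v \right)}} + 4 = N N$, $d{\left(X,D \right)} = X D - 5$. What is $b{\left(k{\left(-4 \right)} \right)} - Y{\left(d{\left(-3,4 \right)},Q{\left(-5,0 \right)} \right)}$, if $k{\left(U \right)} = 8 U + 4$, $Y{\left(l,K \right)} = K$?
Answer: $- \frac{99}{7} \approx -14.143$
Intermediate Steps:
$d{\left(X,D \right)} = -5 + D X$ ($d{\left(X,D \right)} = D X - 5 = -5 + D X$)
$Q{\left(N,v \right)} = \frac{3}{-4 + N^{2}}$ ($Q{\left(N,v \right)} = \frac{3}{-4 + N N} = \frac{3}{-4 + N^{2}}$)
$k{\left(U \right)} = 4 + 8 U$
$b{\left(O \right)} = -14$ ($b{\left(O \right)} = - 7 \left(\frac{O}{O} + \frac{O}{O}\right) = - 7 \left(1 + 1\right) = \left(-7\right) 2 = -14$)
$b{\left(k{\left(-4 \right)} \right)} - Y{\left(d{\left(-3,4 \right)},Q{\left(-5,0 \right)} \right)} = -14 - \frac{3}{-4 + \left(-5\right)^{2}} = -14 - \frac{3}{-4 + 25} = -14 - \frac{3}{21} = -14 - 3 \cdot \frac{1}{21} = -14 - \frac{1}{7} = - \frac{99}{7}$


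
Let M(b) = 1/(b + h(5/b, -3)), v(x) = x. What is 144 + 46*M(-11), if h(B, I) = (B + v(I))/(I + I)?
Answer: 24009/172 ≈ 139.59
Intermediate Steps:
h(B, I) = (B + I)/(2*I) (h(B, I) = (B + I)/(I + I) = (B + I)/((2*I)) = (B + I)*(1/(2*I)) = (B + I)/(2*I))
M(b) = 1/(1/2 + b - 5/(6*b)) (M(b) = 1/(b + (1/2)*(5/b - 3)/(-3)) = 1/(b + (1/2)*(-1/3)*(-3 + 5/b)) = 1/(b + (1/2 - 5/(6*b))) = 1/(1/2 + b - 5/(6*b)))
144 + 46*M(-11) = 144 + 46*(6*(-11)/(-5 + 3*(-11)*(1 + 2*(-11)))) = 144 + 46*(6*(-11)/(-5 + 3*(-11)*(1 - 22))) = 144 + 46*(6*(-11)/(-5 + 3*(-11)*(-21))) = 144 + 46*(6*(-11)/(-5 + 693)) = 144 + 46*(6*(-11)/688) = 144 + 46*(6*(-11)*(1/688)) = 144 + 46*(-33/344) = 144 - 759/172 = 24009/172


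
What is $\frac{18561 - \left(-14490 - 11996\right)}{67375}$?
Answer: $\frac{45047}{67375} \approx 0.6686$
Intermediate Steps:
$\frac{18561 - \left(-14490 - 11996\right)}{67375} = \left(18561 - \left(-14490 - 11996\right)\right) \frac{1}{67375} = \left(18561 - -26486\right) \frac{1}{67375} = \left(18561 + 26486\right) \frac{1}{67375} = 45047 \cdot \frac{1}{67375} = \frac{45047}{67375}$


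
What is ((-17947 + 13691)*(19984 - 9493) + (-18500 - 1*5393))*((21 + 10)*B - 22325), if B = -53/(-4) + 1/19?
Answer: 74397563503451/76 ≈ 9.7891e+11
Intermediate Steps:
B = 1011/76 (B = -53*(-¼) + 1*(1/19) = 53/4 + 1/19 = 1011/76 ≈ 13.303)
((-17947 + 13691)*(19984 - 9493) + (-18500 - 1*5393))*((21 + 10)*B - 22325) = ((-17947 + 13691)*(19984 - 9493) + (-18500 - 1*5393))*((21 + 10)*(1011/76) - 22325) = (-4256*10491 + (-18500 - 5393))*(31*(1011/76) - 22325) = (-44649696 - 23893)*(31341/76 - 22325) = -44673589*(-1665359/76) = 74397563503451/76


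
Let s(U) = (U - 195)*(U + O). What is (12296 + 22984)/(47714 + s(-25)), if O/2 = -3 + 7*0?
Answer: 5880/9089 ≈ 0.64694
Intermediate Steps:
O = -6 (O = 2*(-3 + 7*0) = 2*(-3 + 0) = 2*(-3) = -6)
s(U) = (-195 + U)*(-6 + U) (s(U) = (U - 195)*(U - 6) = (-195 + U)*(-6 + U))
(12296 + 22984)/(47714 + s(-25)) = (12296 + 22984)/(47714 + (1170 + (-25)² - 201*(-25))) = 35280/(47714 + (1170 + 625 + 5025)) = 35280/(47714 + 6820) = 35280/54534 = 35280*(1/54534) = 5880/9089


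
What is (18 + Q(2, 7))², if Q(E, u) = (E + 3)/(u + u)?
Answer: 66049/196 ≈ 336.98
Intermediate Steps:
Q(E, u) = (3 + E)/(2*u) (Q(E, u) = (3 + E)/((2*u)) = (3 + E)*(1/(2*u)) = (3 + E)/(2*u))
(18 + Q(2, 7))² = (18 + (½)*(3 + 2)/7)² = (18 + (½)*(⅐)*5)² = (18 + 5/14)² = (257/14)² = 66049/196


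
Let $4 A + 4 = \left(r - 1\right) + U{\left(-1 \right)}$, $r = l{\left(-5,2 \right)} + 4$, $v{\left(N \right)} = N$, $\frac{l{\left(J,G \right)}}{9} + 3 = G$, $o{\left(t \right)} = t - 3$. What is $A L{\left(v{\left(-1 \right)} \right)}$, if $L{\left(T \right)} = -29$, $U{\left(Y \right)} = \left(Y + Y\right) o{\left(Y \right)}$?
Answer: $\frac{29}{2} \approx 14.5$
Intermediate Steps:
$o{\left(t \right)} = -3 + t$ ($o{\left(t \right)} = t - 3 = -3 + t$)
$U{\left(Y \right)} = 2 Y \left(-3 + Y\right)$ ($U{\left(Y \right)} = \left(Y + Y\right) \left(-3 + Y\right) = 2 Y \left(-3 + Y\right)$)
$l{\left(J,G \right)} = -27 + 9 G$
$r = -5$ ($r = \left(-27 + 9 \cdot 2\right) + 4 = \left(-27 + 18\right) + 4 = -9 + 4 = -5$)
$A = - \frac{1}{2}$ ($A = -1 + \frac{\left(-5 - 1\right) + 2 \left(-1\right) \left(-3 - 1\right)}{4} = -1 + \frac{-6 + 2 \left(-1\right) \left(-4\right)}{4} = -1 + \frac{-6 + 8}{4} = -1 + \frac{1}{4} \cdot 2 = -1 + \frac{1}{2} = - \frac{1}{2} \approx -0.5$)
$A L{\left(v{\left(-1 \right)} \right)} = \left(- \frac{1}{2}\right) \left(-29\right) = \frac{29}{2}$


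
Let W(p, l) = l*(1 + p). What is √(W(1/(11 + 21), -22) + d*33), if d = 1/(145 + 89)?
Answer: I*√548691/156 ≈ 4.7483*I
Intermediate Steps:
d = 1/234 ≈ 0.0042735
√(W(1/(11 + 21), -22) + d*33) = √(-22*(1 + 1/(11 + 21)) + (1/234)*33) = √(-22*(1 + 1/32) + 11/78) = √(-22*33/32 + 11/78) = √(-363/16 + 11/78) = √(-14069/624) = I*√548691/156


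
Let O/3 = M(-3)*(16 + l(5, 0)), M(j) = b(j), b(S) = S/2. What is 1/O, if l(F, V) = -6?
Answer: -1/45 ≈ -0.022222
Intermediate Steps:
b(S) = S/2 (b(S) = S*(½) = S/2)
M(j) = j/2
O = -45 (O = 3*(((½)*(-3))*(16 - 6)) = 3*(-3/2*10) = 3*(-15) = -45)
1/O = 1/(-45) = -1/45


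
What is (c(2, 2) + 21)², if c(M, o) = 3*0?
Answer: 441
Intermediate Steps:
c(M, o) = 0
(c(2, 2) + 21)² = (0 + 21)² = 21² = 441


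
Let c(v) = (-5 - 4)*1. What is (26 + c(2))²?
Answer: 289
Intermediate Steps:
c(v) = -9 (c(v) = -9*1 = -9)
(26 + c(2))² = (26 - 9)² = 17² = 289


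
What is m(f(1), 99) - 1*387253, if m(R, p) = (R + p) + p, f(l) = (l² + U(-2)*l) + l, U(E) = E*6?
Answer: -387065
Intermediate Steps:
U(E) = 6*E
f(l) = l² - 11*l (f(l) = (l² + (6*(-2))*l) + l = (l² - 12*l) + l = l² - 11*l)
m(R, p) = R + 2*p
m(f(1), 99) - 1*387253 = (1*(-11 + 1) + 2*99) - 1*387253 = (1*(-10) + 198) - 387253 = (-10 + 198) - 387253 = 188 - 387253 = -387065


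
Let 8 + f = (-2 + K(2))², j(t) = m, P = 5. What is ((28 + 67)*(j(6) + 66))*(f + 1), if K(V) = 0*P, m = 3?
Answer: -19665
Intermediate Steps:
j(t) = 3
K(V) = 0 (K(V) = 0*5 = 0)
f = -4 (f = -8 + (-2 + 0)² = -8 + (-2)² = -8 + 4 = -4)
((28 + 67)*(j(6) + 66))*(f + 1) = ((28 + 67)*(3 + 66))*(-4 + 1) = (95*69)*(-3) = 6555*(-3) = -19665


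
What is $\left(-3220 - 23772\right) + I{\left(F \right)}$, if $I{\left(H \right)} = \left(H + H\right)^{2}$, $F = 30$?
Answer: $-23392$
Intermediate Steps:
$I{\left(H \right)} = 4 H^{2}$ ($I{\left(H \right)} = \left(2 H\right)^{2} = 4 H^{2}$)
$\left(-3220 - 23772\right) + I{\left(F \right)} = \left(-3220 - 23772\right) + 4 \cdot 30^{2} = -26992 + 4 \cdot 900 = -26992 + 3600 = -23392$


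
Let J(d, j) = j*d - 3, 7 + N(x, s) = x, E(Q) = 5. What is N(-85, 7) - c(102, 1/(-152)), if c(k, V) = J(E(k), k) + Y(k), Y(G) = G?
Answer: -701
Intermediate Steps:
N(x, s) = -7 + x
J(d, j) = -3 + d*j (J(d, j) = d*j - 3 = -3 + d*j)
c(k, V) = -3 + 6*k (c(k, V) = (-3 + 5*k) + k = -3 + 6*k)
N(-85, 7) - c(102, 1/(-152)) = (-7 - 85) - (-3 + 6*102) = -92 - (-3 + 612) = -92 - 1*609 = -92 - 609 = -701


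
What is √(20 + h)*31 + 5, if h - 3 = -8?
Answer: 5 + 31*√15 ≈ 125.06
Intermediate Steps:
h = -5 (h = 3 - 8 = -5)
√(20 + h)*31 + 5 = √(20 - 5)*31 + 5 = √15*31 + 5 = 31*√15 + 5 = 5 + 31*√15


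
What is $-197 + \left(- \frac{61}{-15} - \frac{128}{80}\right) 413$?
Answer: $\frac{12326}{15} \approx 821.73$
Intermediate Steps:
$-197 + \left(- \frac{61}{-15} - \frac{128}{80}\right) 413 = -197 + \left(\left(-61\right) \left(- \frac{1}{15}\right) - \frac{8}{5}\right) 413 = -197 + \left(\frac{61}{15} - \frac{8}{5}\right) 413 = -197 + \frac{37}{15} \cdot 413 = -197 + \frac{15281}{15} = \frac{12326}{15}$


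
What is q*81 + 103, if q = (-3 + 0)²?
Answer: 832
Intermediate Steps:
q = 9 (q = (-3)² = 9)
q*81 + 103 = 9*81 + 103 = 729 + 103 = 832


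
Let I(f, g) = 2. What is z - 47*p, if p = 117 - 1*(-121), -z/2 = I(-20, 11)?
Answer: -11190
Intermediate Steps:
z = -4 (z = -2*2 = -4)
p = 238 (p = 117 + 121 = 238)
z - 47*p = -4 - 47*238 = -4 - 11186 = -11190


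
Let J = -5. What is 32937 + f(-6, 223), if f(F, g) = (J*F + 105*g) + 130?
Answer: 56512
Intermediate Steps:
f(F, g) = 130 - 5*F + 105*g (f(F, g) = (-5*F + 105*g) + 130 = 130 - 5*F + 105*g)
32937 + f(-6, 223) = 32937 + (130 - 5*(-6) + 105*223) = 32937 + (130 + 30 + 23415) = 32937 + 23575 = 56512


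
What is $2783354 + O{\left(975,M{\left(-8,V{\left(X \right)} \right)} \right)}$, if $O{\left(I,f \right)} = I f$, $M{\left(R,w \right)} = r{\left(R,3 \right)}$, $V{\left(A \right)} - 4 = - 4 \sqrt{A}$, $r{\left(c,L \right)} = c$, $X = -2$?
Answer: $2775554$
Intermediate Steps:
$V{\left(A \right)} = 4 - 4 \sqrt{A}$
$M{\left(R,w \right)} = R$
$2783354 + O{\left(975,M{\left(-8,V{\left(X \right)} \right)} \right)} = 2783354 + 975 \left(-8\right) = 2783354 - 7800 = 2775554$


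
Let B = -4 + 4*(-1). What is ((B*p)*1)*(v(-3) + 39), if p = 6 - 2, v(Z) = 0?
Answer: -1248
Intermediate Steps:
p = 4
B = -8 (B = -4 - 4 = -8)
((B*p)*1)*(v(-3) + 39) = (-8*4*1)*(0 + 39) = -32*1*39 = -32*39 = -1248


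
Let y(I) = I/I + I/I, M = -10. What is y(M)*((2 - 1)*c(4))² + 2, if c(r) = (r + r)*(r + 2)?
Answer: 4610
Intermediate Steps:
c(r) = 2*r*(2 + r) (c(r) = (2*r)*(2 + r) = 2*r*(2 + r))
y(I) = 2 (y(I) = 1 + 1 = 2)
y(M)*((2 - 1)*c(4))² + 2 = 2*((2 - 1)*(2*4*(2 + 4)))² + 2 = 2*(1*(2*4*6))² + 2 = 2*(1*48)² + 2 = 2*48² + 2 = 2*2304 + 2 = 4608 + 2 = 4610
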